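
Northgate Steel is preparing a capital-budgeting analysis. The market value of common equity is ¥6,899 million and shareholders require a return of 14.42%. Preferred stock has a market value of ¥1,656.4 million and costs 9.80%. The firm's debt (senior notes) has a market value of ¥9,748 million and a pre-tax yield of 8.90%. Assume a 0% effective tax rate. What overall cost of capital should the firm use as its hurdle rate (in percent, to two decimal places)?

Total capital V = 6899 + 1656.4 + 9748 = 18303.4.
Equity: weight = 6899/18303.4 = 0.3769; cost = 14.42%.
Preferred: weight = 1656.4/18303.4 = 0.0905; cost = 9.8%.
Senior notes: weight = 9748/18303.4 = 0.5326; after-tax cost = 8.9% × (1 − 0%) = 8.9000%.
WACC = 0.3769 × 14.4200% + 0.0905 × 9.8000% + 0.5326 × 8.9000% = 11.0621%.

11.06%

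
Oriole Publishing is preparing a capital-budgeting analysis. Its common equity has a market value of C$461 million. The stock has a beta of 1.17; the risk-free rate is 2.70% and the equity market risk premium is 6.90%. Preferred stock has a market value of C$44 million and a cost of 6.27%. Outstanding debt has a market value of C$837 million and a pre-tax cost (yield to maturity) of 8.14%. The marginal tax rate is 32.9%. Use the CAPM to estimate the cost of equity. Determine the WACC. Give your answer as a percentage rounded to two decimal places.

7.31%

Cost of equity via CAPM: Re = 2.7% + 1.17 × 6.9% = 10.7730%.
Total capital V = 461 + 44 + 837 = 1342.
Equity: weight = 461/1342 = 0.3435; cost = 10.773%.
Preferred: weight = 44/1342 = 0.0328; cost = 6.27%.
Debt: weight = 837/1342 = 0.6237; after-tax cost = 8.14% × (1 − 32.9%) = 5.4619%.
WACC = 0.3435 × 10.7730% + 0.0328 × 6.2700% + 0.6237 × 5.4619% = 7.3129%.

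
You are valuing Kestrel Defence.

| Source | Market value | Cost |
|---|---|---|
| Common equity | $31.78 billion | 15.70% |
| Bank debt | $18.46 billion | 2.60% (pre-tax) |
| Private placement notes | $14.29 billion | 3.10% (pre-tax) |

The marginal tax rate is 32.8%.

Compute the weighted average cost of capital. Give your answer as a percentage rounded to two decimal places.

Total capital V = 31.78 + 18.46 + 14.29 = 64.53.
Equity: weight = 31.78/64.53 = 0.4925; cost = 15.7%.
Bank debt: weight = 18.46/64.53 = 0.2861; after-tax cost = 2.6% × (1 − 32.8%) = 1.7472%.
Private placement notes: weight = 14.29/64.53 = 0.2214; after-tax cost = 3.1% × (1 − 32.8%) = 2.0832%.
WACC = 0.4925 × 15.7000% + 0.2861 × 1.7472% + 0.2214 × 2.0832% = 8.6931%.

8.69%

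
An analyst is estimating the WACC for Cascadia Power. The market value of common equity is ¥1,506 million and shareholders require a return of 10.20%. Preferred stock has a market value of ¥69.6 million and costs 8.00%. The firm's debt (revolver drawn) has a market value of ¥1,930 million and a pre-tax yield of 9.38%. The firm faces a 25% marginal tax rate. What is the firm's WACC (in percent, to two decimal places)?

8.41%

Total capital V = 1506 + 69.6 + 1930 = 3505.6.
Equity: weight = 1506/3505.6 = 0.4296; cost = 10.2%.
Preferred: weight = 69.6/3505.6 = 0.0199; cost = 8%.
Revolver drawn: weight = 1930/3505.6 = 0.5505; after-tax cost = 9.38% × (1 − 25%) = 7.0350%.
WACC = 0.4296 × 10.2000% + 0.0199 × 8.0000% + 0.5505 × 7.0350% = 8.4138%.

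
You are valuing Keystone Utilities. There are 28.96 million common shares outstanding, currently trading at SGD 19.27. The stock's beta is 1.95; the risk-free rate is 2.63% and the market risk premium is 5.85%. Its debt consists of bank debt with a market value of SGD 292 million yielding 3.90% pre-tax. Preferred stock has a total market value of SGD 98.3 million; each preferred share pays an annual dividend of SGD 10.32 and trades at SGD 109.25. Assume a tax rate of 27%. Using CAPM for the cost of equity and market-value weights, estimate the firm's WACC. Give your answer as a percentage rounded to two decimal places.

Cost of equity via CAPM: Re = 2.63% + 1.95 × 5.85% = 14.0375%.
Cost of preferred: Rp = 10.32 / 109.25 = 9.4462%.
Market value of equity E = 19.27 × 28.96m = 558.0592m.
Total capital V = 558.0592 + 98.3 + 292 = 948.3592.
Equity: weight = 558.0592/948.3592 = 0.5884; cost = 14.0375%.
Preferred: weight = 98.3/948.3592 = 0.1037; cost = 9.4462%.
Bank debt: weight = 292/948.3592 = 0.3079; after-tax cost = 3.9% × (1 − 27%) = 2.8470%.
WACC = 0.5884 × 14.0375% + 0.1037 × 9.4462% + 0.3079 × 2.8470% = 10.1160%.

10.12%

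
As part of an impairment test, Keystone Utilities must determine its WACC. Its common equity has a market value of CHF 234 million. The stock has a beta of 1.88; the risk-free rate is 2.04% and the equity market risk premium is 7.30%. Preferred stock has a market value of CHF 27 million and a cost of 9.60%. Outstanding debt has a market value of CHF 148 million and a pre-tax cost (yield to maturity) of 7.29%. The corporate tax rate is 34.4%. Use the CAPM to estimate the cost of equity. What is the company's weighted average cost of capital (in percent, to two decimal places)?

11.38%

Cost of equity via CAPM: Re = 2.04% + 1.88 × 7.3% = 15.7640%.
Total capital V = 234 + 27 + 148 = 409.
Equity: weight = 234/409 = 0.5721; cost = 15.764%.
Preferred: weight = 27/409 = 0.0660; cost = 9.6%.
Debt: weight = 148/409 = 0.3619; after-tax cost = 7.29% × (1 − 34.4%) = 4.7822%.
WACC = 0.5721 × 15.7640% + 0.0660 × 9.6000% + 0.3619 × 4.7822% = 11.3832%.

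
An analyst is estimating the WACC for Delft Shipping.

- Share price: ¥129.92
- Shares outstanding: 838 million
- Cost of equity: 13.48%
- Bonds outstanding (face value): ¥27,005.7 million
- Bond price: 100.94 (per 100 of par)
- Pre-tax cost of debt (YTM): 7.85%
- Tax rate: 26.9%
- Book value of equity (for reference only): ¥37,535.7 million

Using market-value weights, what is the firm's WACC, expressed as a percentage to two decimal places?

Market value of equity E = 129.92 × 838m = 108872.96m. Market value of debt D = 27005.7m × 100.94/100 = 27259.55358m.
Total capital V = 108872.96 + 27259.55358 = 136132.51358.
Equity: weight = 108872.96/136132.51358 = 0.7998; cost = 13.48%.
Bonds outstanding: weight = 27259.55358/136132.51358 = 0.2002; after-tax cost = 7.85% × (1 − 26.9%) = 5.7384%.
WACC = 0.7998 × 13.4800% + 0.2002 × 5.7384% = 11.9298%.

11.93%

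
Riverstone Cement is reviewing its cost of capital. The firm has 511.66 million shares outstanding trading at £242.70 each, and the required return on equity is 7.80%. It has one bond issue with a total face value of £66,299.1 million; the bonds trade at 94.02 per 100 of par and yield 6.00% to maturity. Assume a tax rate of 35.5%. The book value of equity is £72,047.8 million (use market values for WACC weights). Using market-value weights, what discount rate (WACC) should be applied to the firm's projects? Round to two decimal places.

6.49%

Market value of equity E = 242.7 × 511.66m = 124179.882m. Market value of debt D = 66299.1m × 94.02/100 = 62334.41382m.
Total capital V = 124179.882 + 62334.41382 = 186514.29582.
Equity: weight = 124179.882/186514.29582 = 0.6658; cost = 7.8%.
Bonds outstanding: weight = 62334.41382/186514.29582 = 0.3342; after-tax cost = 6% × (1 − 35.5%) = 3.8700%.
WACC = 0.6658 × 7.8000% + 0.3342 × 3.8700% = 6.4866%.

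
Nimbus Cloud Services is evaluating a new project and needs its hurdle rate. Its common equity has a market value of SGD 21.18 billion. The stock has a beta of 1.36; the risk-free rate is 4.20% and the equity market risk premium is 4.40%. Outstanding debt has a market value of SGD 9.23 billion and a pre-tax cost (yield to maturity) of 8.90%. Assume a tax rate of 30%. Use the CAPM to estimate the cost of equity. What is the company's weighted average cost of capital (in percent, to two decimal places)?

Cost of equity via CAPM: Re = 4.2% + 1.36 × 4.4% = 10.1840%.
Total capital V = 21.18 + 9.23 = 30.41.
Equity: weight = 21.18/30.41 = 0.6965; cost = 10.184%.
Debt: weight = 9.23/30.41 = 0.3035; after-tax cost = 8.9% × (1 − 30%) = 6.2300%.
WACC = 0.6965 × 10.1840% + 0.3035 × 6.2300% = 8.9839%.

8.98%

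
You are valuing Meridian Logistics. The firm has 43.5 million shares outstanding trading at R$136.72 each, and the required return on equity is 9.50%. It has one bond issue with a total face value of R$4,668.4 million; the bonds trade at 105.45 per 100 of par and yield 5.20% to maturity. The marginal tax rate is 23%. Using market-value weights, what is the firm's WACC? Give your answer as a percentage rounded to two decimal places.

7.01%

Market value of equity E = 136.72 × 43.5m = 5947.32m. Market value of debt D = 4668.4m × 105.45/100 = 4922.8278m.
Total capital V = 5947.32 + 4922.8278 = 10870.1478.
Equity: weight = 5947.32/10870.1478 = 0.5471; cost = 9.5%.
Bonds outstanding: weight = 4922.8278/10870.1478 = 0.4529; after-tax cost = 5.2% × (1 − 23%) = 4.0040%.
WACC = 0.5471 × 9.5000% + 0.4529 × 4.0040% = 7.0110%.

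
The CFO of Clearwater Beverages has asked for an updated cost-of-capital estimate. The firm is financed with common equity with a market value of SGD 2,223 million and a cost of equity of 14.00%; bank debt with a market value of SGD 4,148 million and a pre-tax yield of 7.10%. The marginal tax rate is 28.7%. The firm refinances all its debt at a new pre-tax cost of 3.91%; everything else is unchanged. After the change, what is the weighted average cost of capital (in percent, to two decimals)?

6.70%

After the change:
Total capital V = 2223 + 4148 = 6371.
Equity: weight = 2223/6371 = 0.3489; cost = 14%.
Bank debt: weight = 4148/6371 = 0.6511; after-tax cost = 3.91% × (1 − 28.7%) = 2.7878%.
WACC = 0.3489 × 14.0000% + 0.6511 × 2.7878% = 6.7000%.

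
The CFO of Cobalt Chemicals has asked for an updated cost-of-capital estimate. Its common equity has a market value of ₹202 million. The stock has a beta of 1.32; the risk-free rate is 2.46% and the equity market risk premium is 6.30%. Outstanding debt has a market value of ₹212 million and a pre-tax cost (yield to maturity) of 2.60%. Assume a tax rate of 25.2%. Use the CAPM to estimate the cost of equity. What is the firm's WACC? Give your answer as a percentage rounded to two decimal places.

Cost of equity via CAPM: Re = 2.46% + 1.32 × 6.3% = 10.7760%.
Total capital V = 202 + 212 = 414.
Equity: weight = 202/414 = 0.4879; cost = 10.776%.
Debt: weight = 212/414 = 0.5121; after-tax cost = 2.6% × (1 − 25.2%) = 1.9448%.
WACC = 0.4879 × 10.7760% + 0.5121 × 1.9448% = 6.2537%.

6.25%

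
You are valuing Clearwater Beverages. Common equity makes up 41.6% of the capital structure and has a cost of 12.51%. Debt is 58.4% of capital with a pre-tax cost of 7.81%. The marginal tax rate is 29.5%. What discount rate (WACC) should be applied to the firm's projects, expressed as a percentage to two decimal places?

After-tax cost of debt = 7.81% × (1 − 29.5%) = 5.5061%.
WACC = 0.416 × 12.5100% + 0.584 × 5.5061% = 8.4197%.

8.42%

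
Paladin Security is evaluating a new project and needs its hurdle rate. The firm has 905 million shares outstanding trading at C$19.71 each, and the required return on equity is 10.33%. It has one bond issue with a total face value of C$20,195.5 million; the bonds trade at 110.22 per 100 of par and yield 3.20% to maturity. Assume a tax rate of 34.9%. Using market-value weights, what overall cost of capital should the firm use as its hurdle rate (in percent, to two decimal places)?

5.75%

Market value of equity E = 19.71 × 905m = 17837.55m. Market value of debt D = 20195.5m × 110.22/100 = 22259.4801m.
Total capital V = 17837.55 + 22259.4801 = 40097.0301.
Equity: weight = 17837.55/40097.0301 = 0.4449; cost = 10.33%.
Bonds outstanding: weight = 22259.4801/40097.0301 = 0.5551; after-tax cost = 3.2% × (1 − 34.9%) = 2.0832%.
WACC = 0.4449 × 10.3300% + 0.5551 × 2.0832% = 5.7519%.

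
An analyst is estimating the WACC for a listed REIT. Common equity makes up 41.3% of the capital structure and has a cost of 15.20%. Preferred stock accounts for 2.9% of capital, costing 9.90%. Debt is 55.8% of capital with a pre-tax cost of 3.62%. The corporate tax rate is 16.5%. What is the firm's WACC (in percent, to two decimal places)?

After-tax cost of debt = 3.62% × (1 − 16.5%) = 3.0227%.
WACC = 0.413 × 15.2000% + 0.029 × 9.9000% + 0.558 × 3.0227% = 8.2514%.

8.25%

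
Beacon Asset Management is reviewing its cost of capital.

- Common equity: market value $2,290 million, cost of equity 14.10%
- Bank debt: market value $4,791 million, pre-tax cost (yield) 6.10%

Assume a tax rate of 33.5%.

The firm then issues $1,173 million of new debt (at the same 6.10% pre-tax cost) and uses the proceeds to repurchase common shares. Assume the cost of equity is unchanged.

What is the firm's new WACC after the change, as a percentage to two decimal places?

After the change:
Total capital V = 1117 + 5964 = 7081.
Equity: weight = 1117/7081 = 0.1577; cost = 14.1%.
Bank debt: weight = 5964/7081 = 0.8423; after-tax cost = 6.1% × (1 − 33.5%) = 4.0565%.
WACC = 0.1577 × 14.1000% + 0.8423 × 4.0565% = 5.6408%.

5.64%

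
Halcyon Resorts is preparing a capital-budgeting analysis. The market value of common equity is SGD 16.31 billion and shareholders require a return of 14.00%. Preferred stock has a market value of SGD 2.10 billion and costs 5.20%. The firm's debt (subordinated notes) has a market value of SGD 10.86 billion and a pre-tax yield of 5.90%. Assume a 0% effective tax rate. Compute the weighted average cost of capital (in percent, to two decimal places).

10.36%

Total capital V = 16.31 + 2.1 + 10.86 = 29.27.
Equity: weight = 16.31/29.27 = 0.5572; cost = 14%.
Preferred: weight = 2.1/29.27 = 0.0717; cost = 5.2%.
Subordinated notes: weight = 10.86/29.27 = 0.3710; after-tax cost = 5.9% × (1 − 0%) = 5.9000%.
WACC = 0.5572 × 14.0000% + 0.0717 × 5.2000% + 0.3710 × 5.9000% = 10.3633%.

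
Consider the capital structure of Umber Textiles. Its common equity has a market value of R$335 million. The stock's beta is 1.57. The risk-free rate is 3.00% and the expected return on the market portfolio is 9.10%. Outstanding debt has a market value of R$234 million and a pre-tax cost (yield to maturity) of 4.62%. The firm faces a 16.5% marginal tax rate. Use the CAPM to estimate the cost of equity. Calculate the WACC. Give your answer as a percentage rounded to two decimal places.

8.99%

Market risk premium = 9.1% − 3.0% = 6.1%.
Cost of equity via CAPM: Re = 3.0% + 1.57 × 6.1% = 12.5770%.
Total capital V = 335 + 234 = 569.
Equity: weight = 335/569 = 0.5888; cost = 12.577%.
Debt: weight = 234/569 = 0.4112; after-tax cost = 4.62% × (1 − 16.5%) = 3.8577%.
WACC = 0.5888 × 12.5770% + 0.4112 × 3.8577% = 8.9912%.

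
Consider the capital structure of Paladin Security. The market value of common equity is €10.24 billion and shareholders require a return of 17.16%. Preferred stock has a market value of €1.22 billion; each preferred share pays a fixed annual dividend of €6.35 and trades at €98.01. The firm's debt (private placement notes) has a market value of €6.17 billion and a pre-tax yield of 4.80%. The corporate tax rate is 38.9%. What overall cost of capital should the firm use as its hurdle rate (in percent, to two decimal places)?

11.44%

Cost of preferred: Rp = 6.35 / 98.01 = 6.4789%.
Total capital V = 10.24 + 1.22 + 6.17 = 17.63.
Equity: weight = 10.24/17.63 = 0.5808; cost = 17.16%.
Preferred: weight = 1.22/17.63 = 0.0692; cost = 6.4789%.
Private placement notes: weight = 6.17/17.63 = 0.3500; after-tax cost = 4.8% × (1 − 38.9%) = 2.9328%.
WACC = 0.5808 × 17.1600% + 0.0692 × 6.4789% + 0.3500 × 2.9328% = 11.4417%.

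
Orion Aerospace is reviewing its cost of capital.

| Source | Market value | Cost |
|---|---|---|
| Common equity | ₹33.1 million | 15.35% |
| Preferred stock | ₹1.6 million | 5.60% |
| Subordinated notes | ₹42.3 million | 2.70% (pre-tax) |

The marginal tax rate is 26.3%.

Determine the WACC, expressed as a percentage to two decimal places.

Total capital V = 33.1 + 1.6 + 42.3 = 77.
Equity: weight = 33.1/77 = 0.4299; cost = 15.35%.
Preferred: weight = 1.6/77 = 0.0208; cost = 5.6%.
Subordinated notes: weight = 42.3/77 = 0.5494; after-tax cost = 2.7% × (1 − 26.3%) = 1.9899%.
WACC = 0.4299 × 15.3500% + 0.0208 × 5.6000% + 0.5494 × 1.9899% = 7.8080%.

7.81%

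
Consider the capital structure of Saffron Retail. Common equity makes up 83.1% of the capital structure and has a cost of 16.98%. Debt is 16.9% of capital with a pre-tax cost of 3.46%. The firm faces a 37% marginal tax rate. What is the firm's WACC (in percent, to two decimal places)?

14.48%

After-tax cost of debt = 3.46% × (1 − 37%) = 2.1798%.
WACC = 0.831 × 16.9800% + 0.169 × 2.1798% = 14.4788%.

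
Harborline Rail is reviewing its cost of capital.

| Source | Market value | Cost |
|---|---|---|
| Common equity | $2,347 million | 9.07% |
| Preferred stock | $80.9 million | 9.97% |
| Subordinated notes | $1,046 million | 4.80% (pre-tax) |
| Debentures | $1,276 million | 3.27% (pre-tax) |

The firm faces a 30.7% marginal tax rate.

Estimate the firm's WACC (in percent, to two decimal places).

5.99%

Total capital V = 2347 + 80.9 + 1046 + 1276 = 4749.9.
Equity: weight = 2347/4749.9 = 0.4941; cost = 9.07%.
Preferred: weight = 80.9/4749.9 = 0.0170; cost = 9.97%.
Subordinated notes: weight = 1046/4749.9 = 0.2202; after-tax cost = 4.8% × (1 − 30.7%) = 3.3264%.
Debentures: weight = 1276/4749.9 = 0.2686; after-tax cost = 3.27% × (1 − 30.7%) = 2.2661%.
WACC = 0.4941 × 9.0700% + 0.0170 × 9.9700% + 0.2202 × 3.3264% + 0.2686 × 2.2661% = 5.9927%.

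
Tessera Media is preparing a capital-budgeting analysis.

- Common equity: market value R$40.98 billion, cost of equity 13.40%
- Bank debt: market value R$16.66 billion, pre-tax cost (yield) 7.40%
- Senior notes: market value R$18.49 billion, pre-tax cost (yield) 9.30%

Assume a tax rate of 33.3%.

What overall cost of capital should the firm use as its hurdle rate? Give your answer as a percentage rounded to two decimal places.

Total capital V = 40.98 + 16.66 + 18.49 = 76.13.
Equity: weight = 40.98/76.13 = 0.5383; cost = 13.4%.
Bank debt: weight = 16.66/76.13 = 0.2188; after-tax cost = 7.4% × (1 − 33.3%) = 4.9358%.
Senior notes: weight = 18.49/76.13 = 0.2429; after-tax cost = 9.3% × (1 − 33.3%) = 6.2031%.
WACC = 0.5383 × 13.4000% + 0.2188 × 4.9358% + 0.2429 × 6.2031% = 9.7998%.

9.80%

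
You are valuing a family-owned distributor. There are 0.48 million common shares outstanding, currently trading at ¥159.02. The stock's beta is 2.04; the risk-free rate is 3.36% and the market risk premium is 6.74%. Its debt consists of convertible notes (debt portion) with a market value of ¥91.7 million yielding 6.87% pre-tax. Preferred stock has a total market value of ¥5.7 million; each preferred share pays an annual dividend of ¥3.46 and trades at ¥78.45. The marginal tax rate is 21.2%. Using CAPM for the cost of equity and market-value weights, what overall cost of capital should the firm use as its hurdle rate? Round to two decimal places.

10.52%

Cost of equity via CAPM: Re = 3.36% + 2.04 × 6.74% = 17.1096%.
Cost of preferred: Rp = 3.46 / 78.45 = 4.4105%.
Market value of equity E = 159.02 × 0.48m = 76.3296m.
Total capital V = 76.3296 + 5.7 + 91.7 = 173.7296.
Equity: weight = 76.3296/173.7296 = 0.4394; cost = 17.1096%.
Preferred: weight = 5.7/173.7296 = 0.0328; cost = 4.4105%.
Convertible notes (debt portion): weight = 91.7/173.7296 = 0.5278; after-tax cost = 6.87% × (1 − 21.2%) = 5.4136%.
WACC = 0.4394 × 17.1096% + 0.0328 × 4.4105% + 0.5278 × 5.4136% = 10.5194%.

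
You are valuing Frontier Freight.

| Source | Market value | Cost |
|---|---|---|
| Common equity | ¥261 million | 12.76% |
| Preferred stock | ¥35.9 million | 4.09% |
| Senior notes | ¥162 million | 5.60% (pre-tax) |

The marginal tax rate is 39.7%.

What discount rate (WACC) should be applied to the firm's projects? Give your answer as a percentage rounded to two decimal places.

Total capital V = 261 + 35.9 + 162 = 458.9.
Equity: weight = 261/458.9 = 0.5688; cost = 12.76%.
Preferred: weight = 35.9/458.9 = 0.0782; cost = 4.09%.
Senior notes: weight = 162/458.9 = 0.3530; after-tax cost = 5.6% × (1 − 39.7%) = 3.3768%.
WACC = 0.5688 × 12.7600% + 0.0782 × 4.0900% + 0.3530 × 3.3768% = 8.7693%.

8.77%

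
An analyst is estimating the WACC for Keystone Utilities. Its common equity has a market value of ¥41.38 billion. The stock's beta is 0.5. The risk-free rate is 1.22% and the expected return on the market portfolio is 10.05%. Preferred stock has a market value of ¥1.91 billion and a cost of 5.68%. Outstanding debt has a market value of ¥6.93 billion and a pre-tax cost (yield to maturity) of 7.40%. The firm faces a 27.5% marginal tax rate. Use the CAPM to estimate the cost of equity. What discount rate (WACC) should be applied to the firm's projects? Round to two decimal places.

5.60%

Market risk premium = 10.05% − 1.22% = 8.83%.
Cost of equity via CAPM: Re = 1.22% + 0.5 × 8.83% = 5.6350%.
Total capital V = 41.38 + 1.91 + 6.93 = 50.22.
Equity: weight = 41.38/50.22 = 0.8240; cost = 5.635%.
Preferred: weight = 1.91/50.22 = 0.0380; cost = 5.68%.
Debt: weight = 6.93/50.22 = 0.1380; after-tax cost = 7.4% × (1 − 27.5%) = 5.3650%.
WACC = 0.8240 × 5.6350% + 0.0380 × 5.6800% + 0.1380 × 5.3650% = 5.5995%.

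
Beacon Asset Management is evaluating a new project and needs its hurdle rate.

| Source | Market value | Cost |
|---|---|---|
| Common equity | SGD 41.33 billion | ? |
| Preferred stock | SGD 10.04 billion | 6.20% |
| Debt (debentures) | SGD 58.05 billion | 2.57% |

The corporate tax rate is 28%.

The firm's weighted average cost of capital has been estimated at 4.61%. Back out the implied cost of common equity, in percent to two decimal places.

Total capital V = 41.33 + 10.04 + 58.05 = 109.42.
Equity weight = 41.33/109.42 = 0.3777.
Preferred weight = 10.04/109.42 = 0.0918.
Debentures weight = 58.05/109.42 = 0.5305.
Debt contribution = 0.5305 × 2.57% × (1 − 28%) = 0.9817%.
Preferred contribution = 0.0918 × 6.2% = 0.5689%.
Required equity contribution = 4.61% − 1.5506% = 3.0594%.
Re = 3.0594% / 0.3777 = 8.0997%.

8.10%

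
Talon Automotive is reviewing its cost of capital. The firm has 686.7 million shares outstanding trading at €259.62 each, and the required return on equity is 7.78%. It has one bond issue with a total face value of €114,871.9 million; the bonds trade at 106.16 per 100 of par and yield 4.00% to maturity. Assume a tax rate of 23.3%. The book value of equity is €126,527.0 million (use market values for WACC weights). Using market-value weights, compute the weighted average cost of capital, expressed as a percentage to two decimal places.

Market value of equity E = 259.62 × 686.7m = 178281.054m. Market value of debt D = 114871.9m × 106.16/100 = 121948.00904m.
Total capital V = 178281.054 + 121948.00904 = 300229.06304.
Equity: weight = 178281.054/300229.06304 = 0.5938; cost = 7.78%.
Bonds outstanding: weight = 121948.00904/300229.06304 = 0.4062; after-tax cost = 4% × (1 − 23.3%) = 3.0680%.
WACC = 0.5938 × 7.7800% + 0.4062 × 3.0680% = 5.8661%.

5.87%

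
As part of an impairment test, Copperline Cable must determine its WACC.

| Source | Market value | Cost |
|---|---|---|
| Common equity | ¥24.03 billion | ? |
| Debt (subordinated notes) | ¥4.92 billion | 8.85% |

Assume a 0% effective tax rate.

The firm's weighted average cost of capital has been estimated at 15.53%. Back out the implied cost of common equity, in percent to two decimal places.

Total capital V = 24.03 + 4.92 = 28.95.
Equity weight = 24.03/28.95 = 0.8301.
Subordinated notes weight = 4.92/28.95 = 0.1699.
Debt contribution = 0.1699 × 8.85% × (1 − 0%) = 1.5040%.
Required equity contribution = 15.53% − 1.5040% = 14.0260%.
Re = 14.0260% / 0.8301 = 16.8977%.

16.90%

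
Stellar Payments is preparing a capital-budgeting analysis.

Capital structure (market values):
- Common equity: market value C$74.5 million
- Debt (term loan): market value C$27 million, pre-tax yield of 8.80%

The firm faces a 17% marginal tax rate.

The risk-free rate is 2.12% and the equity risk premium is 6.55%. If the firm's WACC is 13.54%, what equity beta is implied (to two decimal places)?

2.09

Total capital V = 74.5 + 27 = 101.5.
Equity weight = 74.5/101.5 = 0.7340.
Term loan weight = 27/101.5 = 0.2660.
Debt contribution = 0.2660 × 8.8% × (1 − 17%) = 1.9429%.
Required equity contribution = 13.54% − 1.9429% = 11.5971%  ⇒  Re = 15.8000%.
CAPM: 15.8000% = 2.12% + β × 6.55%  ⇒  β = 2.0886.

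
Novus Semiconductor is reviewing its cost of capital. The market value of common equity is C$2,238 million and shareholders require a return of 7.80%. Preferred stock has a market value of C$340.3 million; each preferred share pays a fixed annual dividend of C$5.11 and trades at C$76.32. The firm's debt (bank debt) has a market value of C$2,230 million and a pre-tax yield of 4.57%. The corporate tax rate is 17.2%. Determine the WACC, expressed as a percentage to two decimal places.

Cost of preferred: Rp = 5.11 / 76.32 = 6.6955%.
Total capital V = 2238 + 340.3 + 2230 = 4808.3.
Equity: weight = 2238/4808.3 = 0.4654; cost = 7.8%.
Preferred: weight = 340.3/4808.3 = 0.0708; cost = 6.6955%.
Bank debt: weight = 2230/4808.3 = 0.4638; after-tax cost = 4.57% × (1 − 17.2%) = 3.7840%.
WACC = 0.4654 × 7.8000% + 0.0708 × 6.6955% + 0.4638 × 3.7840% = 5.8593%.

5.86%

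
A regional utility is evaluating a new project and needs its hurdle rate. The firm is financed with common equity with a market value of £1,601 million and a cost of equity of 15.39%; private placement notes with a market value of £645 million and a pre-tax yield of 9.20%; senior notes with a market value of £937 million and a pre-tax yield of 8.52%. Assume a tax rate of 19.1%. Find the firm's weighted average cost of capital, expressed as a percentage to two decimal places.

Total capital V = 1601 + 645 + 937 = 3183.
Equity: weight = 1601/3183 = 0.5030; cost = 15.39%.
Private placement notes: weight = 645/3183 = 0.2026; after-tax cost = 9.2% × (1 − 19.1%) = 7.4428%.
Senior notes: weight = 937/3183 = 0.2944; after-tax cost = 8.52% × (1 − 19.1%) = 6.8927%.
WACC = 0.5030 × 15.3900% + 0.2026 × 7.4428% + 0.2944 × 6.8927% = 11.2782%.

11.28%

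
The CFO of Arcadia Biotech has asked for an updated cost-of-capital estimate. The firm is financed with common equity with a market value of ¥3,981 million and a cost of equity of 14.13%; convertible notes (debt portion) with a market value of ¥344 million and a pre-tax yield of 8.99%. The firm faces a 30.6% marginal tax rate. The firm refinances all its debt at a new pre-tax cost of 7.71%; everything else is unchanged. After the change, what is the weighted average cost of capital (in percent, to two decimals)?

After the change:
Total capital V = 3981 + 344 = 4325.
Equity: weight = 3981/4325 = 0.9205; cost = 14.13%.
Convertible notes (debt portion): weight = 344/4325 = 0.0795; after-tax cost = 7.71% × (1 − 30.6%) = 5.3507%.
WACC = 0.9205 × 14.1300% + 0.0795 × 5.3507% = 13.4317%.

13.43%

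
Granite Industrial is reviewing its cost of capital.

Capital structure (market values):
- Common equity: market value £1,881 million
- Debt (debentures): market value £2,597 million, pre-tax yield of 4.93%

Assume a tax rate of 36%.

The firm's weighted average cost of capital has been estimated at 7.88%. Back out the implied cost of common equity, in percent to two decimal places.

Total capital V = 1881 + 2597 = 4478.
Equity weight = 1881/4478 = 0.4201.
Debentures weight = 2597/4478 = 0.5799.
Debt contribution = 0.5799 × 4.93% × (1 − 36%) = 1.8298%.
Required equity contribution = 7.88% − 1.8298% = 6.0502%.
Re = 6.0502% / 0.4201 = 14.4033%.

14.40%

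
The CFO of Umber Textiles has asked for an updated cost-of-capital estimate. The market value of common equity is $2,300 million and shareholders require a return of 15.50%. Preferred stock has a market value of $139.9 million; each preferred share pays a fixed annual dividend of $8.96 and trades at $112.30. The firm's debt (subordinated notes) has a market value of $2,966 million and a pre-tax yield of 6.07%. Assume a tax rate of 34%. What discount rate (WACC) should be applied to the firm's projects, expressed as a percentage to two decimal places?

9.00%

Cost of preferred: Rp = 8.96 / 112.3 = 7.9786%.
Total capital V = 2300 + 139.9 + 2966 = 5405.9.
Equity: weight = 2300/5405.9 = 0.4255; cost = 15.5%.
Preferred: weight = 139.9/5405.9 = 0.0259; cost = 7.9786%.
Subordinated notes: weight = 2966/5405.9 = 0.5487; after-tax cost = 6.07% × (1 − 34%) = 4.0062%.
WACC = 0.4255 × 15.5000% + 0.0259 × 7.9786% + 0.5487 × 4.0062% = 8.9992%.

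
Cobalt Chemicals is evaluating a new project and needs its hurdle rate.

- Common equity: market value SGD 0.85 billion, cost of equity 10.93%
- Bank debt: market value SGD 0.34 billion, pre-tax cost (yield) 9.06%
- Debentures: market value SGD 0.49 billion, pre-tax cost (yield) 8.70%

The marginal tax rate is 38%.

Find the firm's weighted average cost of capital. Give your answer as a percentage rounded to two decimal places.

Total capital V = 0.85 + 0.34 + 0.49 = 1.68.
Equity: weight = 0.85/1.68 = 0.5060; cost = 10.93%.
Bank debt: weight = 0.34/1.68 = 0.2024; after-tax cost = 9.06% × (1 − 38%) = 5.6172%.
Debentures: weight = 0.49/1.68 = 0.2917; after-tax cost = 8.7% × (1 − 38%) = 5.3940%.
WACC = 0.5060 × 10.9300% + 0.2024 × 5.6172% + 0.2917 × 5.3940% = 8.2401%.

8.24%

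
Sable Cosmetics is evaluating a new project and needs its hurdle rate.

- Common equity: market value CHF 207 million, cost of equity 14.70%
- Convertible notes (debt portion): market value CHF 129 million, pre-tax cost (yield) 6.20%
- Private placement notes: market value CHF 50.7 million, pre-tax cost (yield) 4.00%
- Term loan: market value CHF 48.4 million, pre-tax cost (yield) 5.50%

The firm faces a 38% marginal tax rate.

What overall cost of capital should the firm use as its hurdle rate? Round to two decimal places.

Total capital V = 207 + 129 + 50.7 + 48.4 = 435.1.
Equity: weight = 207/435.1 = 0.4758; cost = 14.7%.
Convertible notes (debt portion): weight = 129/435.1 = 0.2965; after-tax cost = 6.2% × (1 − 38%) = 3.8440%.
Private placement notes: weight = 50.7/435.1 = 0.1165; after-tax cost = 4% × (1 − 38%) = 2.4800%.
Term loan: weight = 48.4/435.1 = 0.1112; after-tax cost = 5.5% × (1 − 38%) = 3.4100%.
WACC = 0.4758 × 14.7000% + 0.2965 × 3.8440% + 0.1165 × 2.4800% + 0.1112 × 3.4100% = 8.8016%.

8.80%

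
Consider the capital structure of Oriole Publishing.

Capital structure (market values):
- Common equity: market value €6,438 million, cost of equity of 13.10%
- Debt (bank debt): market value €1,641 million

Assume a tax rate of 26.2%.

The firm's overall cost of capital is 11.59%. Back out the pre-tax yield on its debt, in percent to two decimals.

7.68%

Total capital V = 6438 + 1641 = 8079.
Equity weight = 6438/8079 = 0.7969.
Bank debt weight = 1641/8079 = 0.2031.
Equity contribution = 0.7969 × 13.1% = 10.4391%.
Remaining for debt = 11.59% − 10.4391% = 1.1509%.
Rd × (1 − 26.2%) × 0.2031 = 1.1509%  ⇒  Rd = 7.6774%.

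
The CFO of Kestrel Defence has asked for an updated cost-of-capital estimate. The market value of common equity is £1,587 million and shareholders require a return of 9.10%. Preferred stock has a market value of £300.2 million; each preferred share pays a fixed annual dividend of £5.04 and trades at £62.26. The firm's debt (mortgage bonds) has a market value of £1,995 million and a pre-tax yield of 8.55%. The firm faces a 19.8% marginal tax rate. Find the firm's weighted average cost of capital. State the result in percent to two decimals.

Cost of preferred: Rp = 5.04 / 62.26 = 8.0951%.
Total capital V = 1587 + 300.2 + 1995 = 3882.2.
Equity: weight = 1587/3882.2 = 0.4088; cost = 9.1%.
Preferred: weight = 300.2/3882.2 = 0.0773; cost = 8.0951%.
Mortgage bonds: weight = 1995/3882.2 = 0.5139; after-tax cost = 8.55% × (1 − 19.8%) = 6.8571%.
WACC = 0.4088 × 9.1000% + 0.0773 × 8.0951% + 0.5139 × 6.8571% = 7.8697%.

7.87%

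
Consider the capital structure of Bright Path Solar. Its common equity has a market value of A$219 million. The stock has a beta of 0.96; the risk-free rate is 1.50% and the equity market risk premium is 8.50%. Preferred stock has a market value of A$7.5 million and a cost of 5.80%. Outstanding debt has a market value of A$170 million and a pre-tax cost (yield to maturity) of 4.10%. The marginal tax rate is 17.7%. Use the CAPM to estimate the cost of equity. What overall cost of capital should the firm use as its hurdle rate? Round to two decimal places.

6.89%

Cost of equity via CAPM: Re = 1.5% + 0.96 × 8.5% = 9.6600%.
Total capital V = 219 + 7.5 + 170 = 396.5.
Equity: weight = 219/396.5 = 0.5523; cost = 9.66%.
Preferred: weight = 7.5/396.5 = 0.0189; cost = 5.8%.
Debt: weight = 170/396.5 = 0.4288; after-tax cost = 4.1% × (1 − 17.7%) = 3.3743%.
WACC = 0.5523 × 9.6600% + 0.0189 × 5.8000% + 0.4288 × 3.3743% = 6.8920%.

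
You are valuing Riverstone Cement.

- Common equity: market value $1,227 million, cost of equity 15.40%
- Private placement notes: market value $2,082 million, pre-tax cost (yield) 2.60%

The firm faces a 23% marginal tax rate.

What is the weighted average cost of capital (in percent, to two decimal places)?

6.97%

Total capital V = 1227 + 2082 = 3309.
Equity: weight = 1227/3309 = 0.3708; cost = 15.4%.
Private placement notes: weight = 2082/3309 = 0.6292; after-tax cost = 2.6% × (1 − 23%) = 2.0020%.
WACC = 0.3708 × 15.4000% + 0.6292 × 2.0020% = 6.9701%.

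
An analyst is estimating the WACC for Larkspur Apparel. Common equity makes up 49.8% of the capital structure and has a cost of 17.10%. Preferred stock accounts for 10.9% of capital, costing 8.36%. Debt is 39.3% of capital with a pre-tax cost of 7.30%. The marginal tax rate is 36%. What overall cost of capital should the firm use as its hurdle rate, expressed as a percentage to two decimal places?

After-tax cost of debt = 7.3% × (1 − 36%) = 4.6720%.
WACC = 0.498 × 17.1000% + 0.109 × 8.3600% + 0.393 × 4.6720% = 11.2631%.

11.26%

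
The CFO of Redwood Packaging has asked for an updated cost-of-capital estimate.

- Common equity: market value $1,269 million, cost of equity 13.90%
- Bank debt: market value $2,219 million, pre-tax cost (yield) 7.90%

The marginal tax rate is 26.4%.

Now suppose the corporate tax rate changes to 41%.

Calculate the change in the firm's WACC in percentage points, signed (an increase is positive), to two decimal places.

-0.73 pp

Current WACC:
Total capital V = 1269 + 2219 = 3488.
Equity: weight = 1269/3488 = 0.3638; cost = 13.9%.
Bank debt: weight = 2219/3488 = 0.6362; after-tax cost = 7.9% × (1 − 26.4%) = 5.8144%.
WACC = 0.3638 × 13.9000% + 0.6362 × 5.8144% = 8.7561%.
After the change:
Total capital V = 1269 + 2219 = 3488.
Equity: weight = 1269/3488 = 0.3638; cost = 13.9%.
Bank debt: weight = 2219/3488 = 0.6362; after-tax cost = 7.9% × (1 − 41%) = 4.6610%.
WACC = 0.3638 × 13.9000% + 0.6362 × 4.6610% = 8.0223%.
Change in WACC = 8.0223% − 8.7561% = -0.7338 pp.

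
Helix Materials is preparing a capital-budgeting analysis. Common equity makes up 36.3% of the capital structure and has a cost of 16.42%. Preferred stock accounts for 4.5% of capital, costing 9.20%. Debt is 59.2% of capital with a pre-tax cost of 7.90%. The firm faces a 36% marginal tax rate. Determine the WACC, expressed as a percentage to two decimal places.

After-tax cost of debt = 7.9% × (1 − 36%) = 5.0560%.
WACC = 0.363 × 16.4200% + 0.045 × 9.2000% + 0.592 × 5.0560% = 9.3676%.

9.37%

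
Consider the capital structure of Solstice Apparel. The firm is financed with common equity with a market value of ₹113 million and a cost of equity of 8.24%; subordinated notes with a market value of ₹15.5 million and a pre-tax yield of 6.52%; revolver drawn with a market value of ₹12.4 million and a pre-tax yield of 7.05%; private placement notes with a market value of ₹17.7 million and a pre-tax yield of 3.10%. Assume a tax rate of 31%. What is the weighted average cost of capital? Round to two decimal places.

6.93%

Total capital V = 113 + 15.5 + 12.4 + 17.7 = 158.6.
Equity: weight = 113/158.6 = 0.7125; cost = 8.24%.
Subordinated notes: weight = 15.5/158.6 = 0.0977; after-tax cost = 6.52% × (1 − 31%) = 4.4988%.
Revolver drawn: weight = 12.4/158.6 = 0.0782; after-tax cost = 7.05% × (1 − 31%) = 4.8645%.
Private placement notes: weight = 17.7/158.6 = 0.1116; after-tax cost = 3.1% × (1 − 31%) = 2.1390%.
WACC = 0.7125 × 8.2400% + 0.0977 × 4.4988% + 0.0782 × 4.8645% + 0.1116 × 2.1390% = 6.9296%.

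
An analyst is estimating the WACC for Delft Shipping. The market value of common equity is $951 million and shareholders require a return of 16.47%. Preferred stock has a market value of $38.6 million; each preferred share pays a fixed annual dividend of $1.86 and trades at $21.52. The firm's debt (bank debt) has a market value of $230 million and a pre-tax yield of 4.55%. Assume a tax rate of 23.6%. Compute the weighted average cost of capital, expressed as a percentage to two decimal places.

Cost of preferred: Rp = 1.86 / 21.52 = 8.6431%.
Total capital V = 951 + 38.6 + 230 = 1219.6.
Equity: weight = 951/1219.6 = 0.7798; cost = 16.47%.
Preferred: weight = 38.6/1219.6 = 0.0316; cost = 8.6431%.
Bank debt: weight = 230/1219.6 = 0.1886; after-tax cost = 4.55% × (1 − 23.6%) = 3.4762%.
WACC = 0.7798 × 16.4700% + 0.0316 × 8.6431% + 0.1886 × 3.4762% = 13.7718%.

13.77%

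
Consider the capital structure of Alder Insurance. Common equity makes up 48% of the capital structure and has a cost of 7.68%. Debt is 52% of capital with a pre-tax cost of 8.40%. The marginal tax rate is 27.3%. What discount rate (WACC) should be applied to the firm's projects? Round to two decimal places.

6.86%

After-tax cost of debt = 8.4% × (1 − 27.3%) = 6.1068%.
WACC = 0.480 × 7.6800% + 0.520 × 6.1068% = 6.8619%.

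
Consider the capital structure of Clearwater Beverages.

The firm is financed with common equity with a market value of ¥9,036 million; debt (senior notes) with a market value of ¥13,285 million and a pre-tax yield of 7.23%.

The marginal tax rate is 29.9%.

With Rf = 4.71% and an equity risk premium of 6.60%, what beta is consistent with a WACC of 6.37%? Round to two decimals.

Total capital V = 9036 + 13285 = 22321.
Equity weight = 9036/22321 = 0.4048.
Senior notes weight = 13285/22321 = 0.5952.
Debt contribution = 0.5952 × 7.23% × (1 − 29.9%) = 3.0165%.
Required equity contribution = 6.37% − 3.0165% = 3.3535%  ⇒  Re = 8.2839%.
CAPM: 8.2839% = 4.71% + β × 6.6%  ⇒  β = 0.5415.

0.54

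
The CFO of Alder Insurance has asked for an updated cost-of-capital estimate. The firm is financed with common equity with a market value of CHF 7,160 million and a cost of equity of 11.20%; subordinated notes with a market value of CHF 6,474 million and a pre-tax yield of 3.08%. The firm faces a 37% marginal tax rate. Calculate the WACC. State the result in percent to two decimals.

6.80%

Total capital V = 7160 + 6474 = 13634.
Equity: weight = 7160/13634 = 0.5252; cost = 11.2%.
Subordinated notes: weight = 6474/13634 = 0.4748; after-tax cost = 3.08% × (1 − 37%) = 1.9404%.
WACC = 0.5252 × 11.2000% + 0.4748 × 1.9404% = 6.8032%.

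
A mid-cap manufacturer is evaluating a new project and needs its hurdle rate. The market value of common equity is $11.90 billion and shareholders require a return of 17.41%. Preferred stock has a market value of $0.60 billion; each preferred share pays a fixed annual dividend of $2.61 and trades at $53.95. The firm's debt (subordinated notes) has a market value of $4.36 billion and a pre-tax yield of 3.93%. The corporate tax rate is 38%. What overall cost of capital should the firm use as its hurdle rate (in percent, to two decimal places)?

13.09%

Cost of preferred: Rp = 2.61 / 53.95 = 4.8378%.
Total capital V = 11.9 + 0.6 + 4.36 = 16.86.
Equity: weight = 11.9/16.86 = 0.7058; cost = 17.41%.
Preferred: weight = 0.6/16.86 = 0.0356; cost = 4.8378%.
Subordinated notes: weight = 4.36/16.86 = 0.2586; after-tax cost = 3.93% × (1 − 38%) = 2.4366%.
WACC = 0.7058 × 17.4100% + 0.0356 × 4.8378% + 0.2586 × 2.4366% = 13.0905%.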